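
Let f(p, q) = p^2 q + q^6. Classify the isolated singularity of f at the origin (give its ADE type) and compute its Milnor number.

Type D_7, Milnor number mu = 7.

The Hessian of f at 0 has rank 0. Corank 2; j^3 = p^2*q has shape L^2 M (L != M), so D-series; mu = 7 gives D_7.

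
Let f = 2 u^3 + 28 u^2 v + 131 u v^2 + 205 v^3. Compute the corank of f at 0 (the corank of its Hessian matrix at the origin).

2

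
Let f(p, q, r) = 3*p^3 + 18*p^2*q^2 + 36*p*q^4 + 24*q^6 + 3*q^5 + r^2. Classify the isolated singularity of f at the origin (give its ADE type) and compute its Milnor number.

Type E8, Milnor number mu = 8.

The Hessian of f at 0 has rank 1. Corank 2; j^3 = 3*p^3 is a perfect cube, so E-series; the 5-jet and mu = 8 give E_8.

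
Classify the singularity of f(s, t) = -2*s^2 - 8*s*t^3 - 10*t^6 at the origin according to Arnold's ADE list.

The Hessian of f at 0 has rank 1. Corank 1: A-series; mu = 5 gives A_5.

A_{5}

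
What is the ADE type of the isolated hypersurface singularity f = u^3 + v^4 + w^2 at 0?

The Hessian of f at 0 has rank 1. Corank 2; j^3 = u^3 is a perfect cube, so E-series; the 4-jet and mu = 6 give E_6.

E_6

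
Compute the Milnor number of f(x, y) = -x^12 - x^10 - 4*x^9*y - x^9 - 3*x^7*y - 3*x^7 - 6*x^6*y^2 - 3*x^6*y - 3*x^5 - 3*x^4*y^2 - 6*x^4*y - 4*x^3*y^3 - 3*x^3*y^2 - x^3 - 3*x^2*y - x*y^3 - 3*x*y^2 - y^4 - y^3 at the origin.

7

The Hessian of f at 0 has rank 0. Corank 2; j^3 = -(x + y)^3 is a perfect cube, so E-series; the 4-jet and mu = 7 give E_7.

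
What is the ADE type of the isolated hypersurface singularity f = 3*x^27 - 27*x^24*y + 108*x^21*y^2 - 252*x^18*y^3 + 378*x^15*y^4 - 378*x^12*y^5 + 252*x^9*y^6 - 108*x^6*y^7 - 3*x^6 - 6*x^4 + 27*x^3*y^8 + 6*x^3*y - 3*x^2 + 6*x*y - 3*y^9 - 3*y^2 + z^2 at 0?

A8

The Hessian of f at 0 has rank 2. Corank 1: A-series; mu = 8 gives A_8.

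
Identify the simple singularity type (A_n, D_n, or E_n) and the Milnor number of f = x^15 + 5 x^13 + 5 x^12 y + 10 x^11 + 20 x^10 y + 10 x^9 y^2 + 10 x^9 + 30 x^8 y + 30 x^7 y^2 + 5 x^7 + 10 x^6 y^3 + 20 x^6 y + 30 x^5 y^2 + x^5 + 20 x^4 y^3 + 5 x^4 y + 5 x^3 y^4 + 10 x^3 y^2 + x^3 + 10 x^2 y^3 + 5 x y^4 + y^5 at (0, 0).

The Hessian of f at 0 has rank 0. Corank 2; j^3 = x^3 is a perfect cube, so E-series; the 5-jet and mu = 8 give E_8.

Type E_8, Milnor number mu = 8.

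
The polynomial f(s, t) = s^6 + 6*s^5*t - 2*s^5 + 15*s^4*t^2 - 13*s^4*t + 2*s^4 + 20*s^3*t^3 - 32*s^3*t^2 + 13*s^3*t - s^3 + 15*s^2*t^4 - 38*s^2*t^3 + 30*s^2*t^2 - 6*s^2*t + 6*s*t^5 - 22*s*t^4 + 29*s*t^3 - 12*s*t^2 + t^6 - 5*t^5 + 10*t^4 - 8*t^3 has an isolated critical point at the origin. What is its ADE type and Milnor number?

Type E_7, Milnor number mu = 7.

The Hessian of f at 0 has rank 0. Corank 2; j^3 = -(s + 2*t)^3 is a perfect cube, so E-series; the 4-jet and mu = 7 give E_7.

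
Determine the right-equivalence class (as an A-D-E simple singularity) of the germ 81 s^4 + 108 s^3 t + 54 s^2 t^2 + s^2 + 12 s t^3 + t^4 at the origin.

A3

The Hessian of f at 0 has rank 1. Corank 1: A-series; mu = 3 gives A_3.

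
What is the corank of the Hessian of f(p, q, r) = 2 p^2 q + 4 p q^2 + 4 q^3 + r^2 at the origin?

2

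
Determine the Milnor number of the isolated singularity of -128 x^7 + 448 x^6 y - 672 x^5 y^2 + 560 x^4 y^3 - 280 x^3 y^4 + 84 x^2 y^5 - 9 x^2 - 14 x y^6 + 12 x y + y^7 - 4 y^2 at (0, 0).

6

The Hessian of f at 0 is [[-18, 12], [12, -8]] with rank 1, so corank 1. A Groebner basis of the Jacobian ideal J(f) in C{x,y} is {y^6, x - 2*y/3}; counting standard monomials gives mu = 6. Corank 1: A-series; mu = 6 gives A_6.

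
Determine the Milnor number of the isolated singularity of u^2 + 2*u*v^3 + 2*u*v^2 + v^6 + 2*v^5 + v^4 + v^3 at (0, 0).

2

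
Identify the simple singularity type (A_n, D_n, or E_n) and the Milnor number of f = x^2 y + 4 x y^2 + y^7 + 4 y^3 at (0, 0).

The Hessian of f at 0 is [[0, 0], [0, 0]] with rank 0, so corank 2. A Groebner basis of the Jacobian ideal J(f) in C{x,y} is {x^2/7 + y^6 - 4*y^2/7, x^3 + 8*y^3, x*y + 2*y^2}; counting standard monomials gives mu = 8. Corank 2; j^3 = y*(x + 2*y)^2 has shape L^2 M (L != M), so D-series; mu = 8 gives D_8.

Type D8, Milnor number mu = 8.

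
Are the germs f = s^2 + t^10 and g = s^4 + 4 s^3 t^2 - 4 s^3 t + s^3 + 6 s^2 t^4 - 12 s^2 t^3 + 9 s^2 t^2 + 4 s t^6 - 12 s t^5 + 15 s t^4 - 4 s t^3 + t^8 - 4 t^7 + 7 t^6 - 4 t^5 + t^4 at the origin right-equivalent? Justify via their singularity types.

The Hessian of f at 0 is [[2, 0], [0, 0]] with rank 1, so corank 1. A Groebner basis of the Jacobian ideal J(f) in C{s,t} is {t^9, s}; counting standard monomials gives mu = 9. Corank 1: A-series; mu = 9 gives A_9. The Hessian of g at 0 is [[0, 0], [0, 0]] with rank 0, so corank 2. A Groebner basis of the Jacobian ideal J(g) in C{s,t} is {s^3, s^2*t, s^2/2 + s*t^2, 3*s^2/2 + t^3}; counting standard monomials gives mu = 6. Corank 2; j^3 = s^3 is a perfect cube, so E-series; the 4-jet and mu = 6 give E_6. f is A_9 but g is E_6, hence not right-equivalent.

No.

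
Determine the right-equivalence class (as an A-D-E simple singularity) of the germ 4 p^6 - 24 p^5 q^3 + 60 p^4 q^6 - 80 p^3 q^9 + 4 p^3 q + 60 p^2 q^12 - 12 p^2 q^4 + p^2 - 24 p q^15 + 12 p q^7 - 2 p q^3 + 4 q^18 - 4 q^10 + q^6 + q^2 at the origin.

The Hessian of f at 0 has rank 2. Corank 0: nondegenerate Morse point, so A_1.

A1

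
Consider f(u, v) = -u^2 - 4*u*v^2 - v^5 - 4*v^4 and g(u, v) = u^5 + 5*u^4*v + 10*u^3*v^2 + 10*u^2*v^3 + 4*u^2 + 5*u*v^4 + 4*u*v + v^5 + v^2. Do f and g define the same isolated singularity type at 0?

The Hessian of f at 0 is [[-2, 0], [0, 0]] with rank 1, so corank 1. A Groebner basis of the Jacobian ideal J(f) in C{u,v} is {u^2, u/2 + v^2}; counting standard monomials gives mu = 4. Corank 1: A-series; mu = 4 gives A_4. The Hessian of g at 0 is [[8, 4], [4, 2]] with rank 1, so corank 1. A Groebner basis of the Jacobian ideal J(g) in C{u,v} is {v^4, u + v/2}; counting standard monomials gives mu = 4. Corank 1: A-series; mu = 4 gives A_4. Both have type A_4, hence right-equivalent.

Yes.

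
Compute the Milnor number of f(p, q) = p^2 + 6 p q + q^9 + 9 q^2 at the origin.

8

The Hessian of f at 0 has rank 1. Corank 1: A-series; mu = 8 gives A_8.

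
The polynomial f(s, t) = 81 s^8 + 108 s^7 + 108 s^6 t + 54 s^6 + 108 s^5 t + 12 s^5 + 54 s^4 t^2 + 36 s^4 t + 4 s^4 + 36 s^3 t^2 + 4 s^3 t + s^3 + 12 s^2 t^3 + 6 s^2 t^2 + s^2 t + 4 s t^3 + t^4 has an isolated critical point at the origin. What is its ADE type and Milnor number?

Type D_5, Milnor number mu = 5.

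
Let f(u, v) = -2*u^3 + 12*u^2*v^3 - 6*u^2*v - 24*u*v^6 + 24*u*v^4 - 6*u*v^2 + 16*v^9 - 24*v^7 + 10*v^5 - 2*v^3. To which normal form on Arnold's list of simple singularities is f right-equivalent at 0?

The Hessian of f at 0 has rank 0. Corank 2; j^3 = -2*(u + v)^3 is a perfect cube, so E-series; the 5-jet and mu = 8 give E_8.

E_8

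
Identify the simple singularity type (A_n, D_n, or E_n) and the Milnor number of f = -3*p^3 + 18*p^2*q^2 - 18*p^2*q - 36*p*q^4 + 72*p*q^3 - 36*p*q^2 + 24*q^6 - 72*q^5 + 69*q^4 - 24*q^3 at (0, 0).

The Hessian of f at 0 is [[0, 0], [0, 0]] with rank 0, so corank 2. A Groebner basis of the Jacobian ideal J(f) in C{p,q} is {p^3 - 3*p^2 - 12*p*q - 12*q^2, p^2*q + p^2 + 4*p*q + 4*q^2, -p^2/4 + p*q^2 - p*q - q^2, q^3}; counting standard monomials gives mu = 6. Corank 2; j^3 = -3*(p + 2*q)^3 is a perfect cube, so E-series; the 4-jet and mu = 6 give E_6.

Type E6, Milnor number mu = 6.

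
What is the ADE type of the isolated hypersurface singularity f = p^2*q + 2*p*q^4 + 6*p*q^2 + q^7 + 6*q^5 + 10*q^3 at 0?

The Hessian of f at 0 is [[0, 0], [0, 0]] with rank 0, so corank 2. A Groebner basis of the Jacobian ideal J(f) in C{p,q} is {q^3, p^2 - 6*q^2, p*q + 3*q^2}; counting standard monomials gives mu = 4. Corank 2; j^3 = q*(p^2 + 6*p*q + 10*q^2) splits into three distinct lines over C (the quadratic factor has nonzero discriminant), so D_4.

D_4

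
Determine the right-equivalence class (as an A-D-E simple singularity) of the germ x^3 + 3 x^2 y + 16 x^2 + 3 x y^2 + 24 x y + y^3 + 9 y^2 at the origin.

The Hessian of f at 0 has rank 1. Corank 1: A-series; mu = 2 gives A_2.

A2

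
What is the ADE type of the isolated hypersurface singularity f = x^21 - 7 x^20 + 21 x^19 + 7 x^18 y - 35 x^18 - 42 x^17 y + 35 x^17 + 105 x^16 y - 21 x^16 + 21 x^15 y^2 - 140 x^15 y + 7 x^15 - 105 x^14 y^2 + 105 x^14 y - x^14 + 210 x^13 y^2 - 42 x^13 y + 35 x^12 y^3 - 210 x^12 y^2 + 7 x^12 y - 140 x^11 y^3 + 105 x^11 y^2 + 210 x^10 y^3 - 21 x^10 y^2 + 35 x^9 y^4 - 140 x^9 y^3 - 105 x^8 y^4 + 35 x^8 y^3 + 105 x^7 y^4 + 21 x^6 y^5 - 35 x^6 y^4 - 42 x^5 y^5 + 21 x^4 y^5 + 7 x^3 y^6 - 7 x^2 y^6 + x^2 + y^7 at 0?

A_{6}

The Hessian of f at 0 is [[2, 0], [0, 0]] with rank 1, so corank 1. A Groebner basis of the Jacobian ideal J(f) in C{x,y} is {y^6, x}; counting standard monomials gives mu = 6. Corank 1: A-series; mu = 6 gives A_6.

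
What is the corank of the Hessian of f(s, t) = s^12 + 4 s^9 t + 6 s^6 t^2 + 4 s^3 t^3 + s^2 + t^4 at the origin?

1

Hessian at 0 has rank 1.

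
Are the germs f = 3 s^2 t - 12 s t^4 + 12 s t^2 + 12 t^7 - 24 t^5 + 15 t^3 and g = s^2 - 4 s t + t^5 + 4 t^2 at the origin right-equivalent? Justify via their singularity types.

No.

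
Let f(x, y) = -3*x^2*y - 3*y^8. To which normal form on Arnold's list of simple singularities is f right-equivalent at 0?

D_{9}

The Hessian of f at 0 has rank 0. Corank 2; j^3 = -3*x^2*y has shape L^2 M (L != M), so D-series; mu = 9 gives D_9.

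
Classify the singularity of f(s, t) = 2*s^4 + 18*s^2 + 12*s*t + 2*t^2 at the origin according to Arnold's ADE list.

A3

The Hessian of f at 0 has rank 1. Corank 1: A-series; mu = 3 gives A_3.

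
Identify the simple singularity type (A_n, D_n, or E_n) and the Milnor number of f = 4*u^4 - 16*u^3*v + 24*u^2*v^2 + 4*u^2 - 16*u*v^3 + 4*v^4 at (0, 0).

Type A3, Milnor number mu = 3.

The Hessian of f at 0 is [[8, 0], [0, 0]] with rank 1, so corank 1. A Groebner basis of the Jacobian ideal J(f) in C{u,v} is {v^3, u}; counting standard monomials gives mu = 3. Corank 1: A-series; mu = 3 gives A_3.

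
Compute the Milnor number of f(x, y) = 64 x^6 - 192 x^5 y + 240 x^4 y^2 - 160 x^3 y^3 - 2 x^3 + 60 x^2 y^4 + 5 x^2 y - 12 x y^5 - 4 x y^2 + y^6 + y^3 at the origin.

7

The Hessian of f at 0 has rank 0. Corank 2; j^3 = -(x - y)^2*(2*x - y) has shape L^2 M (L != M), so D-series; mu = 7 gives D_7.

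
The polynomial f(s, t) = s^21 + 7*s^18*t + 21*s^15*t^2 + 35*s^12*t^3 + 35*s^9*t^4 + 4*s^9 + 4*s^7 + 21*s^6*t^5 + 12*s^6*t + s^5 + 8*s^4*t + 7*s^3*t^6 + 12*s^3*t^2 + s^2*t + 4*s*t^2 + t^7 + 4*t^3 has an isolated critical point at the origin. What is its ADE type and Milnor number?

Type D_8, Milnor number mu = 8.

The Hessian of f at 0 is [[0, 0], [0, 0]] with rank 0, so corank 2. A Groebner basis of the Jacobian ideal J(f) in C{s,t} is {32*s^2/249 + s*t^3 + 1273*s*t/1992 + 761*t^2/996, -8*s^2/83 - 595*s*t/1328 + t^4 - 339*t^2/664, s^3 - 12*s*t^2 - 16*t^3, s^2*t + 4*s*t^2 + 4*t^3}; counting standard monomials gives mu = 8. Corank 2; j^3 = t*(s + 2*t)^2 has shape L^2 M (L != M), so D-series; mu = 8 gives D_8.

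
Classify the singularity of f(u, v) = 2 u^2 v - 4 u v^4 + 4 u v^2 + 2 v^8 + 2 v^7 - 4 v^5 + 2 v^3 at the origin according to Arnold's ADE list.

The Hessian of f at 0 has rank 0. Corank 2; j^3 = 2*v*(u + v)^2 has shape L^2 M (L != M), so D-series; mu = 9 gives D_9.

D9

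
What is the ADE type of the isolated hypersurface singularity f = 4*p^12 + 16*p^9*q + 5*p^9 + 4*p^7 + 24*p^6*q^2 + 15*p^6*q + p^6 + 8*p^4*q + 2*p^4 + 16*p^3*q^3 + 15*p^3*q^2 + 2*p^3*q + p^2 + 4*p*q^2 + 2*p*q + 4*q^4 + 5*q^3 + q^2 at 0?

The Hessian of f at 0 is [[2, 2], [2, 2]] with rank 1, so corank 1. A Groebner basis of the Jacobian ideal J(f) in C{p,q} is {q^2, p + q}; counting standard monomials gives mu = 2. Corank 1: A-series; mu = 2 gives A_2.

A_2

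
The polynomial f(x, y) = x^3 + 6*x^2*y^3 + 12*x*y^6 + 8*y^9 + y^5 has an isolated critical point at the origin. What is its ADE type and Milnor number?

Type E8, Milnor number mu = 8.

The Hessian of f at 0 has rank 0. Corank 2; j^3 = x^3 is a perfect cube, so E-series; the 5-jet and mu = 8 give E_8.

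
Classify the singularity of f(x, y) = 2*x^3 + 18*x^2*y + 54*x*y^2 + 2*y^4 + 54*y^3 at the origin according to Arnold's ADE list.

E6

The Hessian of f at 0 has rank 0. Corank 2; j^3 = 2*(x + 3*y)^3 is a perfect cube, so E-series; the 4-jet and mu = 6 give E_6.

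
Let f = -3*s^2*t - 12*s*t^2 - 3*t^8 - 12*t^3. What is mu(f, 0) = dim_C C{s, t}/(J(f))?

9

The Hessian of f at 0 is [[0, 0], [0, 0]] with rank 0, so corank 2. A Groebner basis of the Jacobian ideal J(f) in C{s,t} is {s^2/8 + t^7 - t^2/2, s^3 + 8*t^3, s*t + 2*t^2}; counting standard monomials gives mu = 9. Corank 2; j^3 = -3*t*(s + 2*t)^2 has shape L^2 M (L != M), so D-series; mu = 9 gives D_9.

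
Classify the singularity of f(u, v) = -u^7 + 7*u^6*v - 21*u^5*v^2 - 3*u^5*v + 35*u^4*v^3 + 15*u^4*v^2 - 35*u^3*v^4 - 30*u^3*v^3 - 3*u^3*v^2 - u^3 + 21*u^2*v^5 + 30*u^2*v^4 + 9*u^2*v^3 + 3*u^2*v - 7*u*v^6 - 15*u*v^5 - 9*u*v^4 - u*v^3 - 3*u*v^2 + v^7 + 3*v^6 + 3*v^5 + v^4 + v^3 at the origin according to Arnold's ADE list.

E_7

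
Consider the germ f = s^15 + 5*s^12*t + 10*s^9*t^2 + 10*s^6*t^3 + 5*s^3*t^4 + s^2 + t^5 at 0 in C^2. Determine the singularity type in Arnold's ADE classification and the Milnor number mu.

The Hessian of f at 0 is [[2, 0], [0, 0]] with rank 1, so corank 1. A Groebner basis of the Jacobian ideal J(f) in C{s,t} is {t^4, s}; counting standard monomials gives mu = 4. Corank 1: A-series; mu = 4 gives A_4.

Type A_{4}, Milnor number mu = 4.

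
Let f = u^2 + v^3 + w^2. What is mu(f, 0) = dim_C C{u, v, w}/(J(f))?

2

The Hessian of f at 0 has rank 2. Corank 1: A-series; mu = 2 gives A_2.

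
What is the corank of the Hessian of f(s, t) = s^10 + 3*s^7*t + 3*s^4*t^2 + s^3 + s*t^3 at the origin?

2

Hessian at 0 has rank 0.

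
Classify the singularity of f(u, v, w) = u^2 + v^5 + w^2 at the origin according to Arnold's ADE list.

A_{4}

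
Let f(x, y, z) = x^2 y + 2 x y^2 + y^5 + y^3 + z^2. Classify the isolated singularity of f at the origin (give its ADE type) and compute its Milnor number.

Type D_{6}, Milnor number mu = 6.

The Hessian of f at 0 is [[0, 0, 0], [0, 0, 0], [0, 0, 2]] with rank 1, so corank 2. A Groebner basis of the Jacobian ideal J(f) in C{x,y,z} is {x^2/5 + y^4 - y^2/5, x^3 + y^3, x*y + y^2, z}; counting standard monomials gives mu = 6. Corank 2; j^3 = y*(x + y)^2 has shape L^2 M (L != M), so D-series; mu = 6 gives D_6.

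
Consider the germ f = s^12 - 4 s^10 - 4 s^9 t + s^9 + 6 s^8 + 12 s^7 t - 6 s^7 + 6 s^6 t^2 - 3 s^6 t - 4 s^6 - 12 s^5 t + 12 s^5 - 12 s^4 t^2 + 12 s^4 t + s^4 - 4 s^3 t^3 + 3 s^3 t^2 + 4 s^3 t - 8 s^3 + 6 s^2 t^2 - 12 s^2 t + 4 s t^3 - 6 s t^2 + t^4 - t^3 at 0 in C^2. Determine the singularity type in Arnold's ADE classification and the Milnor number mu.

Type E_6, Milnor number mu = 6.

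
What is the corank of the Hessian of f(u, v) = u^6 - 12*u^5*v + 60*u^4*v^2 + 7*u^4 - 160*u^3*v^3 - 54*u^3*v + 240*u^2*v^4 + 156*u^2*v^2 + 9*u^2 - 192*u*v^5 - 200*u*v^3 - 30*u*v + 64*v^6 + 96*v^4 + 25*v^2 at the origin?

1

Hessian at 0 has rank 1.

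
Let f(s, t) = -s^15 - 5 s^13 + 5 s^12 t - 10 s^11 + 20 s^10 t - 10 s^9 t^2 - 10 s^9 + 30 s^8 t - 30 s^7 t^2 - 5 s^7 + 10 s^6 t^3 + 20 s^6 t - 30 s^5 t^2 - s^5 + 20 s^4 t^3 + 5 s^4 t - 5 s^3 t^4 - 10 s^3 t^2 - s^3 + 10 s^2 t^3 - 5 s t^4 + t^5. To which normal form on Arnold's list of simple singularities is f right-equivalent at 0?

E_{8}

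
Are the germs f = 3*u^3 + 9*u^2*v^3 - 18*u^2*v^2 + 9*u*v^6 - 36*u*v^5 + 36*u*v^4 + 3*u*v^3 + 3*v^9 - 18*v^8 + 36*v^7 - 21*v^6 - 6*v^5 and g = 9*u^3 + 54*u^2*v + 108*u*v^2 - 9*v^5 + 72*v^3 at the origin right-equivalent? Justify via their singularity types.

No.

The Hessian of f at 0 has rank 0. Corank 2; j^3 = 3*u^3 is a perfect cube, so E-series; the 4-jet and mu = 7 give E_7. The Hessian of g at 0 has rank 0. Corank 2; j^3 = 9*(u + 2*v)^3 is a perfect cube, so E-series; the 5-jet and mu = 8 give E_8. f is E_7 but g is E_8, hence not right-equivalent.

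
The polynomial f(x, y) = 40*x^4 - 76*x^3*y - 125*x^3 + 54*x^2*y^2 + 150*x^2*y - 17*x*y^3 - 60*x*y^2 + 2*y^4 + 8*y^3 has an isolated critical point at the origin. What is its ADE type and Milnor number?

The Hessian of f at 0 is [[0, 0], [0, 0]] with rank 0, so corank 2. A Groebner basis of the Jacobian ideal J(f) in C{x,y} is {1171875*x^2/4 - 234375*x*y + y^4 + 125*y^3/4 + 46875*y^2, x^3 - 675*x^2/2 + 270*x*y - y^3/10 - 54*y^2, x^2*y - 2125*x^2/4 + 425*x*y - 13*y^3/60 - 85*y^2, -625*x^2 + x*y^2 + 500*x*y - 7*y^3/15 - 100*y^2}; counting standard monomials gives mu = 7. Corank 2; j^3 = -(5*x - 2*y)^3 is a perfect cube, so E-series; the 4-jet and mu = 7 give E_7.

Type E7, Milnor number mu = 7.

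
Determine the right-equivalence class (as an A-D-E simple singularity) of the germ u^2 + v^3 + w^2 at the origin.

A_2

The Hessian of f at 0 is [[2, 0, 0], [0, 0, 0], [0, 0, 2]] with rank 2, so corank 1. A Groebner basis of the Jacobian ideal J(f) in C{u,v,w} is {v^2, u, w}; counting standard monomials gives mu = 2. Corank 1: A-series; mu = 2 gives A_2.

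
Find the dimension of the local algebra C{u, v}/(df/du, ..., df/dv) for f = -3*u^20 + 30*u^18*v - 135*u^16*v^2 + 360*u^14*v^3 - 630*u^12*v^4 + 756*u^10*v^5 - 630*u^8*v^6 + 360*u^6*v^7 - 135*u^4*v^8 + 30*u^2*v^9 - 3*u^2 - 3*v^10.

The Hessian of f at 0 has rank 1. Corank 1: A-series; mu = 9 gives A_9.

9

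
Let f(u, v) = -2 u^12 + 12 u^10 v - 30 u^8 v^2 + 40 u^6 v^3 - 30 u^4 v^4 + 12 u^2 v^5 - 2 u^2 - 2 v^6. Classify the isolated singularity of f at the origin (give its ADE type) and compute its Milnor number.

The Hessian of f at 0 has rank 1. Corank 1: A-series; mu = 5 gives A_5.

Type A_{5}, Milnor number mu = 5.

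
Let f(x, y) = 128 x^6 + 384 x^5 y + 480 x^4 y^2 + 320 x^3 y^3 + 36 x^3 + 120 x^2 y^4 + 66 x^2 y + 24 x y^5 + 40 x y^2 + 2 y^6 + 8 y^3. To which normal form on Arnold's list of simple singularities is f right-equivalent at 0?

D_{7}

The Hessian of f at 0 has rank 0. Corank 2; j^3 = 2*(2*x + y)*(3*x + 2*y)^2 has shape L^2 M (L != M), so D-series; mu = 7 gives D_7.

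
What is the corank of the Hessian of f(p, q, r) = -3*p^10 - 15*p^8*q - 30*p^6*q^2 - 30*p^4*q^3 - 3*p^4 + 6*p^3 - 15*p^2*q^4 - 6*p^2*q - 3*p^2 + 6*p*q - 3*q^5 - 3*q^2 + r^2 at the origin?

The Hessian at 0 is [[-6, 6, 0], [6, -6, 0], [0, 0, 2]] of rank 2; hence corank 1.

1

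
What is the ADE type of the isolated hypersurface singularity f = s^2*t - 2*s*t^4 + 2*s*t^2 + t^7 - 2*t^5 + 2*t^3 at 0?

D_{4}

The Hessian of f at 0 is [[0, 0], [0, 0]] with rank 0, so corank 2. A Groebner basis of the Jacobian ideal J(f) in C{s,t} is {t^3, s^2 + 2*t^2, s*t + t^2}; counting standard monomials gives mu = 4. Corank 2; j^3 = t*(s^2 + 2*s*t + 2*t^2) splits into three distinct lines over C (the quadratic factor has nonzero discriminant), so D_4.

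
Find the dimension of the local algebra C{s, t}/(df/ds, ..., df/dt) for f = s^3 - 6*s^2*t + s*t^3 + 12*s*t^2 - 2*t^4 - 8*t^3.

The Hessian of f at 0 has rank 0. Corank 2; j^3 = (s - 2*t)^3 is a perfect cube, so E-series; the 4-jet and mu = 7 give E_7.

7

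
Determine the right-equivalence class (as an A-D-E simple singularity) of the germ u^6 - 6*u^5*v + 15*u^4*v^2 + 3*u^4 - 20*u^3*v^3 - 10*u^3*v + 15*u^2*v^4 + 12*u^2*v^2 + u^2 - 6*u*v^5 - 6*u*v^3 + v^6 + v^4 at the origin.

The Hessian of f at 0 has rank 1. Corank 1: A-series; mu = 3 gives A_3.

A_{3}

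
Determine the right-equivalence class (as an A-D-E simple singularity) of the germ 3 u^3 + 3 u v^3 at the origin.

E_{7}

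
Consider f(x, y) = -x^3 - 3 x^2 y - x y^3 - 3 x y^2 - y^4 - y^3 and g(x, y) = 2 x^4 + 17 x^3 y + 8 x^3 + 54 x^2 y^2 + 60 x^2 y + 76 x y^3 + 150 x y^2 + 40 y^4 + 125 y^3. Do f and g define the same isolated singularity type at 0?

Yes.

The Hessian of f at 0 is [[0, 0], [0, 0]] with rank 0, so corank 2. A Groebner basis of the Jacobian ideal J(f) in C{x,y} is {x^3 + 3*x^2*y + 6*x^2 + 12*x*y + 6*y^2, -3*x^2 + x*y^2 - 6*x*y - 3*y^2, 3*x^2 + 6*x*y + y^3 + 3*y^2}; counting standard monomials gives mu = 7. Corank 2; j^3 = -(x + y)^3 is a perfect cube, so E-series; the 4-jet and mu = 7 give E_7. The Hessian of g at 0 is [[0, 0], [0, 0]] with rank 0, so corank 2. A Groebner basis of the Jacobian ideal J(g) in C{x,y} is {768*x^2 + 3840*x*y + y^4 - 8*y^3 + 4800*y^2, x^3 + 540*x^2 + 2700*x*y + 10*y^3 + 3375*y^2, x^2*y - 152*x^2 - 760*x*y - 14*y^3/3 - 950*y^2, 32*x^2 + x*y^2 + 160*x*y + 13*y^3/6 + 200*y^2}; counting standard monomials gives mu = 7. Corank 2; j^3 = (2*x + 5*y)^3 is a perfect cube, so E-series; the 4-jet and mu = 7 give E_7. Both have type E_7, hence right-equivalent.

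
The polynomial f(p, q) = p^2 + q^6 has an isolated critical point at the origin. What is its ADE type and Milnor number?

Type A5, Milnor number mu = 5.

The Hessian of f at 0 has rank 1. Corank 1: A-series; mu = 5 gives A_5.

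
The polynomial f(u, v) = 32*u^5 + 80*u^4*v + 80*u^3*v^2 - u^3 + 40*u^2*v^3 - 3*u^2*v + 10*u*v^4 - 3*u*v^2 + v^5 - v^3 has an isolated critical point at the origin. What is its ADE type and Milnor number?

Type E_8, Milnor number mu = 8.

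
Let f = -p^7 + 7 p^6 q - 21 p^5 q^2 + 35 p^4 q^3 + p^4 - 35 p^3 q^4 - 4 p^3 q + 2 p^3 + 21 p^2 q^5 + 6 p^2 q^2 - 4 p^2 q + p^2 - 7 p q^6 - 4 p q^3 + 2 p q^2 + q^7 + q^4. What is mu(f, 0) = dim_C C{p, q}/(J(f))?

The Hessian of f at 0 has rank 1. Corank 1: A-series; mu = 6 gives A_6.

6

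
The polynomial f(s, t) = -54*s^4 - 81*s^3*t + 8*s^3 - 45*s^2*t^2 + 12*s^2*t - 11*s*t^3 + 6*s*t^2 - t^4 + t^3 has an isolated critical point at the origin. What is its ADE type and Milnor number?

The Hessian of f at 0 is [[0, 0], [0, 0]] with rank 0, so corank 2. A Groebner basis of the Jacobian ideal J(f) in C{s,t} is {256*s^2/3 + 256*s*t/3 + t^4 + 8*t^3/9 + 64*t^2/3, s^3 - 20*s^2/3 - 20*s*t/3 + t^3/18 - 5*t^2/3, s^2*t + 88*s^2/9 + 88*s*t/9 - 4*t^3/27 + 22*t^2/9, -32*s^2/3 + s*t^2 - 32*s*t/3 + 7*t^3/18 - 8*t^2/3}; counting standard monomials gives mu = 7. Corank 2; j^3 = (2*s + t)^3 is a perfect cube, so E-series; the 4-jet and mu = 7 give E_7.

Type E_7, Milnor number mu = 7.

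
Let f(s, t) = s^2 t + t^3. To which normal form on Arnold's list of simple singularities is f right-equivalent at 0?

The Hessian of f at 0 has rank 0. Corank 2; j^3 = t*(s^2 + t^2) splits into three distinct lines over C (the quadratic factor has nonzero discriminant), so D_4.

D_{4}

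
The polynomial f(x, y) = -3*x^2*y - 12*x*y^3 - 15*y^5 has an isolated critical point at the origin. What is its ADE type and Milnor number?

Type D6, Milnor number mu = 6.

The Hessian of f at 0 has rank 0. Corank 2; j^3 = -3*x^2*y has shape L^2 M (L != M), so D-series; mu = 6 gives D_6.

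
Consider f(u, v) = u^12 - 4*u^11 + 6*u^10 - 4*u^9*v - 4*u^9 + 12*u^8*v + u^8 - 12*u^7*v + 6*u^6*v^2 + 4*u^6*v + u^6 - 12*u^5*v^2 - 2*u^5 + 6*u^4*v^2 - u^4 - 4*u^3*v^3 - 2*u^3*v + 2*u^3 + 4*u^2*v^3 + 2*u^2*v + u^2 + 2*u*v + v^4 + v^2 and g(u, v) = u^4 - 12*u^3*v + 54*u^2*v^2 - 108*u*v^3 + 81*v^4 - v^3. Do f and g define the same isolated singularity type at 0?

No.

The Hessian of f at 0 has rank 1. Corank 1: A-series; mu = 3 gives A_3. The Hessian of g at 0 has rank 0. Corank 2; j^3 = -v^3 is a perfect cube, so E-series; the 4-jet and mu = 6 give E_6. f is A_3 but g is E_6, hence not right-equivalent.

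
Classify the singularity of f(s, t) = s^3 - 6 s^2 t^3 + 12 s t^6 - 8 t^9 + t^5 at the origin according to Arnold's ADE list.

The Hessian of f at 0 has rank 0. Corank 2; j^3 = s^3 is a perfect cube, so E-series; the 5-jet and mu = 8 give E_8.

E8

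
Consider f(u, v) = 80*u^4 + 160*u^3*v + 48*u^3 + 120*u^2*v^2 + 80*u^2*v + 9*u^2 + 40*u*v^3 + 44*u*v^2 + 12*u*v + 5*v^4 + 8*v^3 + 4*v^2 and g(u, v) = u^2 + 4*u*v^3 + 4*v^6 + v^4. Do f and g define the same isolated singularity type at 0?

The Hessian of f at 0 has rank 1. Corank 1: A-series; mu = 3 gives A_3. The Hessian of g at 0 has rank 1. Corank 1: A-series; mu = 3 gives A_3. Both have type A_3, hence right-equivalent.

Yes.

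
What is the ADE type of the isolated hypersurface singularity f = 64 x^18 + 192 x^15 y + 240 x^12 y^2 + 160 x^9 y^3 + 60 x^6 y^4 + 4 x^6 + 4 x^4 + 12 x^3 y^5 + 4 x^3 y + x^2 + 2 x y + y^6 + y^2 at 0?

The Hessian of f at 0 has rank 1. Corank 1: A-series; mu = 5 gives A_5.

A5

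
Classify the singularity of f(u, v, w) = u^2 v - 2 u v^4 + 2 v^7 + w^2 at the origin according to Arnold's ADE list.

D8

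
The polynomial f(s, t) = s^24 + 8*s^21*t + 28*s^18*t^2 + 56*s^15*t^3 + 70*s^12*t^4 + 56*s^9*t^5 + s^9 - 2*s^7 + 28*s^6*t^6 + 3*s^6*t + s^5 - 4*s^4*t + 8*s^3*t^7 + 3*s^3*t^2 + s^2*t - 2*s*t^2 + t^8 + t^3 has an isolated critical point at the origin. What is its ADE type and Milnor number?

Type D9, Milnor number mu = 9.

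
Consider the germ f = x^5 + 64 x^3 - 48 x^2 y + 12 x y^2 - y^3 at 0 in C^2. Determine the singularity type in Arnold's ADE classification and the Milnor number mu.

Type E_{8}, Milnor number mu = 8.

The Hessian of f at 0 is [[0, 0], [0, 0]] with rank 0, so corank 2. A Groebner basis of the Jacobian ideal J(f) in C{x,y} is {y^5, x*y^3 - 3*y^4/16, x^2 - x*y/2 + y^2/16}; counting standard monomials gives mu = 8. Corank 2; j^3 = (4*x - y)^3 is a perfect cube, so E-series; the 5-jet and mu = 8 give E_8.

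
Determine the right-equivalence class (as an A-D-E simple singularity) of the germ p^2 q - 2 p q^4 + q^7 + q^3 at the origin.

D4

The Hessian of f at 0 has rank 0. Corank 2; j^3 = q*(p^2 + q^2) splits into three distinct lines over C (the quadratic factor has nonzero discriminant), so D_4.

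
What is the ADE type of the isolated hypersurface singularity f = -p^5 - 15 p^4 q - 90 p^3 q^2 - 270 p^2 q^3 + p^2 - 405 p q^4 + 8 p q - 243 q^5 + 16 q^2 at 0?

A_4

The Hessian of f at 0 has rank 1. Corank 1: A-series; mu = 4 gives A_4.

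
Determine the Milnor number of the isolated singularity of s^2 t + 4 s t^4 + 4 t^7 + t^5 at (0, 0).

The Hessian of f at 0 has rank 0. Corank 2; j^3 = s^2*t has shape L^2 M (L != M), so D-series; mu = 6 gives D_6.

6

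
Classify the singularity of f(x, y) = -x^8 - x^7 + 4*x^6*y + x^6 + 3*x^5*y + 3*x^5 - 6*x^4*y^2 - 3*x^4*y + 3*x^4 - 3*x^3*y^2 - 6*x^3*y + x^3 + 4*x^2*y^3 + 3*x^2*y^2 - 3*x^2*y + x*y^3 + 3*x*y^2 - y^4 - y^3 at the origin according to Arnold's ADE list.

The Hessian of f at 0 is [[0, 0], [0, 0]] with rank 0, so corank 2. A Groebner basis of the Jacobian ideal J(f) in C{x,y} is {-3*x^2/10 + 3*x*y/5 + y^4 - y^3/10 - 3*y^2/10, x^3 + 6*x^2/5 - 12*x*y/5 - 3*y^3/5 + 6*y^2/5, x^2*y + 7*x^2/10 - 7*x*y/5 - 23*y^3/30 + 7*y^2/10, 3*x^2/10 + x*y^2 - 3*x*y/5 - 9*y^3/10 + 3*y^2/10}; counting standard monomials gives mu = 7. Corank 2; j^3 = (x - y)^3 is a perfect cube, so E-series; the 4-jet and mu = 7 give E_7.

E7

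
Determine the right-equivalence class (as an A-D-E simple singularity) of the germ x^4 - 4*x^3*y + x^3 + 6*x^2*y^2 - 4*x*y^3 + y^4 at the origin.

The Hessian of f at 0 has rank 0. Corank 2; j^3 = x^3 is a perfect cube, so E-series; the 4-jet and mu = 6 give E_6.

E_{6}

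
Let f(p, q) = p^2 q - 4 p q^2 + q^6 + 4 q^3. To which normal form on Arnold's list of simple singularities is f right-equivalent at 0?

D_7

The Hessian of f at 0 has rank 0. Corank 2; j^3 = q*(p - 2*q)^2 has shape L^2 M (L != M), so D-series; mu = 7 gives D_7.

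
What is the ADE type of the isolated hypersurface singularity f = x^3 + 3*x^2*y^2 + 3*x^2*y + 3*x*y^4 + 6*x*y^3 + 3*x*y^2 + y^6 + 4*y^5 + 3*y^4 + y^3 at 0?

E8

The Hessian of f at 0 has rank 0. Corank 2; j^3 = (x + y)^3 is a perfect cube, so E-series; the 5-jet and mu = 8 give E_8.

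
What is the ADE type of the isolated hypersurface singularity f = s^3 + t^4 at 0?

The Hessian of f at 0 has rank 0. Corank 2; j^3 = s^3 is a perfect cube, so E-series; the 4-jet and mu = 6 give E_6.

E6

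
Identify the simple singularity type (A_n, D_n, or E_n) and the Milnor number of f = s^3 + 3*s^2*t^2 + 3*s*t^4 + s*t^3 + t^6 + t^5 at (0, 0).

The Hessian of f at 0 is [[0, 0], [0, 0]] with rank 0, so corank 2. A Groebner basis of the Jacobian ideal J(f) in C{s,t} is {-s^2 + t^4 - t^3/3, s^3, s^2*t + s^2/3 + t^3/9, s^2 + s*t^2 + t^3/3}; counting standard monomials gives mu = 7. Corank 2; j^3 = s^3 is a perfect cube, so E-series; the 4-jet and mu = 7 give E_7.

Type E_7, Milnor number mu = 7.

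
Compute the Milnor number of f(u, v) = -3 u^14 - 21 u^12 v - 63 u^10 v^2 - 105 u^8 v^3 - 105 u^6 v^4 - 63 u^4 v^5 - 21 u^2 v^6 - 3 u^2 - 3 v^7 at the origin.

6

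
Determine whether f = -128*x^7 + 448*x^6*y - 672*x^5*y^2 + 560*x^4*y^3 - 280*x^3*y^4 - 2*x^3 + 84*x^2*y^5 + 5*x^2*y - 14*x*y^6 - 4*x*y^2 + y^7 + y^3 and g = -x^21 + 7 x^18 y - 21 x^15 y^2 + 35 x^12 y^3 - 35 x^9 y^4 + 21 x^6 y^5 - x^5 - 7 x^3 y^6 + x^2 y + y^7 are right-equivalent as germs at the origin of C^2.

Yes.

The Hessian of f at 0 has rank 0. Corank 2; j^3 = -(x - y)^2*(2*x - y) has shape L^2 M (L != M), so D-series; mu = 8 gives D_8. The Hessian of g at 0 has rank 0. Corank 2; j^3 = x^2*y has shape L^2 M (L != M), so D-series; mu = 8 gives D_8. Both have type D_8, hence right-equivalent.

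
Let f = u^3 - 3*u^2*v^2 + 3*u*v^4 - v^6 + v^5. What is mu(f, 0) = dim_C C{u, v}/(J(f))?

8

The Hessian of f at 0 has rank 0. Corank 2; j^3 = u^3 is a perfect cube, so E-series; the 5-jet and mu = 8 give E_8.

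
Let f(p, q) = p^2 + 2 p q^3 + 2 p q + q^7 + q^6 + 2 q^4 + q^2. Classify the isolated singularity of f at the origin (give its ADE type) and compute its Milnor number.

Type A_6, Milnor number mu = 6.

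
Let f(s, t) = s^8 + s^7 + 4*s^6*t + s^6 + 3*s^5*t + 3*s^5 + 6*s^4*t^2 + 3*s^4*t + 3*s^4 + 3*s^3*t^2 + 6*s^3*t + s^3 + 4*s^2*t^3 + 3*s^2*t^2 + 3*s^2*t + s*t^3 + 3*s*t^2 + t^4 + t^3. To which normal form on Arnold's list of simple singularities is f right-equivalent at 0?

The Hessian of f at 0 has rank 0. Corank 2; j^3 = (s + t)^3 is a perfect cube, so E-series; the 4-jet and mu = 7 give E_7.

E_{7}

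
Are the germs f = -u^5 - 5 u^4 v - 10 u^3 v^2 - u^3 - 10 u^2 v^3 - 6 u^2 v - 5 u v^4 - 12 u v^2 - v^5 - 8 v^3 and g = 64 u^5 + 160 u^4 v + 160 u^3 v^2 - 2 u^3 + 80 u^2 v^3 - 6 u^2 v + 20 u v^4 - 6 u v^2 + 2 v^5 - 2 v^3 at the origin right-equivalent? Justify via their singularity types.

The Hessian of f at 0 has rank 0. Corank 2; j^3 = -(u + 2*v)^3 is a perfect cube, so E-series; the 5-jet and mu = 8 give E_8. The Hessian of g at 0 has rank 0. Corank 2; j^3 = -2*(u + v)^3 is a perfect cube, so E-series; the 5-jet and mu = 8 give E_8. Both have type E_8, hence right-equivalent.

Yes.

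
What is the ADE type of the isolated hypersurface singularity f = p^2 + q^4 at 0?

A_3

The Hessian of f at 0 has rank 1. Corank 1: A-series; mu = 3 gives A_3.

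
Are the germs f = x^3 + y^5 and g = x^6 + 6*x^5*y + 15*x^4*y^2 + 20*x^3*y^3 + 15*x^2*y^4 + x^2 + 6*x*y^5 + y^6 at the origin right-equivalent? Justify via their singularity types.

The Hessian of f at 0 is [[0, 0], [0, 0]] with rank 0, so corank 2. A Groebner basis of the Jacobian ideal J(f) in C{x,y} is {y^4, x^2}; counting standard monomials gives mu = 8. Corank 2; j^3 = x^3 is a perfect cube, so E-series; the 5-jet and mu = 8 give E_8. The Hessian of g at 0 is [[2, 0], [0, 0]] with rank 1, so corank 1. A Groebner basis of the Jacobian ideal J(g) in C{x,y} is {y^5, x}; counting standard monomials gives mu = 5. Corank 1: A-series; mu = 5 gives A_5. f is E_8 but g is A_5, hence not right-equivalent.

No.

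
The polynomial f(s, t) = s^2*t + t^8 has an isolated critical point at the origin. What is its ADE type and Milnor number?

Type D_{9}, Milnor number mu = 9.

The Hessian of f at 0 is [[0, 0], [0, 0]] with rank 0, so corank 2. A Groebner basis of the Jacobian ideal J(f) in C{s,t} is {s^2/8 + t^7, s^3, s*t}; counting standard monomials gives mu = 9. Corank 2; j^3 = s^2*t has shape L^2 M (L != M), so D-series; mu = 9 gives D_9.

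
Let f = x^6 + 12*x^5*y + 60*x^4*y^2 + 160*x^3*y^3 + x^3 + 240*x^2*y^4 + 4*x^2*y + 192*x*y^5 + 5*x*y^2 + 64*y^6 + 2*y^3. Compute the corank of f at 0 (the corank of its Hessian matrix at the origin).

The Hessian at 0 is [[0, 0], [0, 0]] of rank 0; hence corank 2.

2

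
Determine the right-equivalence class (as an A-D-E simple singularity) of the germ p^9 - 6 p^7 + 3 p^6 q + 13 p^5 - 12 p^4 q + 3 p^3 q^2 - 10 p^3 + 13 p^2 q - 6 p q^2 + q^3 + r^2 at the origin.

D_4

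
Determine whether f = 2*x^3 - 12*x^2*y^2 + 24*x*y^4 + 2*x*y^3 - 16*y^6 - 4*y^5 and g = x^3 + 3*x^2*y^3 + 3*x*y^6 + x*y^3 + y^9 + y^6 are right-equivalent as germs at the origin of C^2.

Yes.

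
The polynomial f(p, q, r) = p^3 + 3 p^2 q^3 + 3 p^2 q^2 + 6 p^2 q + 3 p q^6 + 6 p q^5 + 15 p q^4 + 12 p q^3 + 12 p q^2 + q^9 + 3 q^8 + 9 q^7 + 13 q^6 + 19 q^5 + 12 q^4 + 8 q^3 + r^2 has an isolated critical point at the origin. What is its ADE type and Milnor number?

The Hessian of f at 0 has rank 1. Corank 2; j^3 = (p + 2*q)^3 is a perfect cube, so E-series; the 5-jet and mu = 8 give E_8.

Type E_8, Milnor number mu = 8.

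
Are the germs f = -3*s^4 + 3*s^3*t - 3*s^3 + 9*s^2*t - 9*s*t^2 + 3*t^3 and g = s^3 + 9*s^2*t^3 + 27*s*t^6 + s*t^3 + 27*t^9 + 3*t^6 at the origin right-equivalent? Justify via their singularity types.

The Hessian of f at 0 has rank 0. Corank 2; j^3 = -3*(s - t)^3 is a perfect cube, so E-series; the 4-jet and mu = 7 give E_7. The Hessian of g at 0 has rank 0. Corank 2; j^3 = s^3 is a perfect cube, so E-series; the 4-jet and mu = 7 give E_7. Both have type E_7, hence right-equivalent.

Yes.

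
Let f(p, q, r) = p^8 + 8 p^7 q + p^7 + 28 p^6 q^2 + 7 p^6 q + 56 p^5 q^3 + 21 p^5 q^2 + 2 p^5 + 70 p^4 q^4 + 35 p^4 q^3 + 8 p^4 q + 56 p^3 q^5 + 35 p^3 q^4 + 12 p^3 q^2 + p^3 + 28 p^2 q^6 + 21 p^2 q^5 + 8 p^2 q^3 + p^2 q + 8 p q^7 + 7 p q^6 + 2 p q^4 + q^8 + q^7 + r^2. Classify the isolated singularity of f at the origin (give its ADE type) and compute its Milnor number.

Type D_{9}, Milnor number mu = 9.

The Hessian of f at 0 is [[0, 0, 0], [0, 0, 0], [0, 0, 2]] with rank 1, so corank 2. A Groebner basis of the Jacobian ideal J(f) in C{p,q,r} is {p^2*q^2, 8*p^2*q + p^2 + p*q^3, -32*p^2*q - 3*p^2 + p*q + q^4, p^3, r}; counting standard monomials gives mu = 9. Corank 2; j^3 = p^2*(p + q) has shape L^2 M (L != M), so D-series; mu = 9 gives D_9.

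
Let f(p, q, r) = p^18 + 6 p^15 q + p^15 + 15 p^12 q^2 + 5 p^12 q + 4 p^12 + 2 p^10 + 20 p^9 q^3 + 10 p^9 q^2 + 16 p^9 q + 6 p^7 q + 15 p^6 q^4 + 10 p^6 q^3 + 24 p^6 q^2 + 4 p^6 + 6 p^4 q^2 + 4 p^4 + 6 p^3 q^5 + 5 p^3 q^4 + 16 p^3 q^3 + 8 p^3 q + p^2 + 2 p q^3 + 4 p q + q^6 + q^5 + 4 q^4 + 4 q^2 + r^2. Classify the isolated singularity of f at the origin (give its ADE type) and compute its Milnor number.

The Hessian of f at 0 is [[2, 4, 0], [4, 8, 0], [0, 0, 2]] with rank 2, so corank 1. A Groebner basis of the Jacobian ideal J(f) in C{p,q,r} is {-p/15 + q^3 - 2*q/15, p^2 - 4*q^2, p*q + 2*q^2, r}; counting standard monomials gives mu = 4. Corank 1: A-series; mu = 4 gives A_4.

Type A_{4}, Milnor number mu = 4.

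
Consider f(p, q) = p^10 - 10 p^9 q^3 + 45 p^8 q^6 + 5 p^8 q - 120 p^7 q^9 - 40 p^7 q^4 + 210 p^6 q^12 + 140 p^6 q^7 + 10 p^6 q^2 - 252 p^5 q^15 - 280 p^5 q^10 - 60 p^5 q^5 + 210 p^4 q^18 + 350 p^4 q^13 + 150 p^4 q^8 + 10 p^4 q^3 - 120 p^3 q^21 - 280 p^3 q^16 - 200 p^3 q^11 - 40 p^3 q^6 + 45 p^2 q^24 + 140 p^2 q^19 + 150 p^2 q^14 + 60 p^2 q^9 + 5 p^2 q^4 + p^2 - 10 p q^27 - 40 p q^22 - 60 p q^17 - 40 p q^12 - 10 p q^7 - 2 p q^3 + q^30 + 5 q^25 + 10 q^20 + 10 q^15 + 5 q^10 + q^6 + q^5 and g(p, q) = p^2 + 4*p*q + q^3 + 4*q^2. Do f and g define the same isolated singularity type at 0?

No.

The Hessian of f at 0 is [[2, 0], [0, 0]] with rank 1, so corank 1. A Groebner basis of the Jacobian ideal J(f) in C{p,q} is {-p + q^3, p^2, p*q}; counting standard monomials gives mu = 4. Corank 1: A-series; mu = 4 gives A_4. The Hessian of g at 0 is [[2, 4], [4, 8]] with rank 1, so corank 1. A Groebner basis of the Jacobian ideal J(g) in C{p,q} is {q^2, p + 2*q}; counting standard monomials gives mu = 2. Corank 1: A-series; mu = 2 gives A_2. f is A_4 but g is A_2, hence not right-equivalent.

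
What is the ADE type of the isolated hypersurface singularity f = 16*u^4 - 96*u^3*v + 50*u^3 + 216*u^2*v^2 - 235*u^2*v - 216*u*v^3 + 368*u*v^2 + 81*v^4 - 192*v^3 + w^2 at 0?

The Hessian of f at 0 is [[0, 0, 0], [0, 0, 0], [0, 0, 2]] with rank 1, so corank 2. A Groebner basis of the Jacobian ideal J(f) in C{u,v,w} is {u*v^2 - 125*u*v + 200*v^2, -625*u*v/8 + v^3 + 125*v^2, u^2 - 31*u*v/10 + 12*v^2/5, w}; counting standard monomials gives mu = 5. Corank 2; j^3 = (2*u - 3*v)*(5*u - 8*v)^2 has shape L^2 M (L != M), so D-series; mu = 5 gives D_5.

D5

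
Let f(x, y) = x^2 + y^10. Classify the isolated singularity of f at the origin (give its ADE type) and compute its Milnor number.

Type A9, Milnor number mu = 9.

The Hessian of f at 0 has rank 1. Corank 1: A-series; mu = 9 gives A_9.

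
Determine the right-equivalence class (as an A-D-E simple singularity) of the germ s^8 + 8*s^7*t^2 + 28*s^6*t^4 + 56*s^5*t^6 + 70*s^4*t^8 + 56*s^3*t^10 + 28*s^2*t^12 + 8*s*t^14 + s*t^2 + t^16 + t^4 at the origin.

D9

The Hessian of f at 0 has rank 0. Corank 2; j^3 = s*t^2 has shape L^2 M (L != M), so D-series; mu = 9 gives D_9.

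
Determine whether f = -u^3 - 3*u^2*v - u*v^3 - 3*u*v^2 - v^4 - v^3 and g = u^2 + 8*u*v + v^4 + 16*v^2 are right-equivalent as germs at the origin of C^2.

No.

The Hessian of f at 0 is [[0, 0], [0, 0]] with rank 0, so corank 2. A Groebner basis of the Jacobian ideal J(f) in C{u,v} is {u^3 + 3*u^2*v + 6*u^2 + 12*u*v + 6*v^2, -3*u^2 + u*v^2 - 6*u*v - 3*v^2, 3*u^2 + 6*u*v + v^3 + 3*v^2}; counting standard monomials gives mu = 7. Corank 2; j^3 = -(u + v)^3 is a perfect cube, so E-series; the 4-jet and mu = 7 give E_7. The Hessian of g at 0 is [[2, 8], [8, 32]] with rank 1, so corank 1. A Groebner basis of the Jacobian ideal J(g) in C{u,v} is {v^3, u + 4*v}; counting standard monomials gives mu = 3. Corank 1: A-series; mu = 3 gives A_3. f is E_7 but g is A_3, hence not right-equivalent.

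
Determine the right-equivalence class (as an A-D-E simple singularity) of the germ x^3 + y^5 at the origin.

E_8

The Hessian of f at 0 has rank 0. Corank 2; j^3 = x^3 is a perfect cube, so E-series; the 5-jet and mu = 8 give E_8.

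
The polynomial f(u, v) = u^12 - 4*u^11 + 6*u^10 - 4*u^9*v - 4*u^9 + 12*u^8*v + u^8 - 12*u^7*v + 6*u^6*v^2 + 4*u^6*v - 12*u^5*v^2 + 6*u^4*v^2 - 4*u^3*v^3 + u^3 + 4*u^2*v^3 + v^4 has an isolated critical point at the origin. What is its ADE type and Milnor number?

Type E6, Milnor number mu = 6.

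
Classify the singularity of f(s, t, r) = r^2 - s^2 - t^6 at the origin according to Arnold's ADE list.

A_5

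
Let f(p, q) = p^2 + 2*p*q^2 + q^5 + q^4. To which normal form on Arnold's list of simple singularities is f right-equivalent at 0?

A4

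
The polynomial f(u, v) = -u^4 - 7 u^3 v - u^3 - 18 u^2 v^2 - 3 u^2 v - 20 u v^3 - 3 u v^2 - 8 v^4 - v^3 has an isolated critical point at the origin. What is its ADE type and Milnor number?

The Hessian of f at 0 has rank 0. Corank 2; j^3 = -(u + v)^3 is a perfect cube, so E-series; the 4-jet and mu = 7 give E_7.

Type E_7, Milnor number mu = 7.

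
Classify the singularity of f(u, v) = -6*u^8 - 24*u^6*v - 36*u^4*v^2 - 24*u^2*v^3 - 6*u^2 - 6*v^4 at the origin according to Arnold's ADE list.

The Hessian of f at 0 has rank 1. Corank 1: A-series; mu = 3 gives A_3.

A_3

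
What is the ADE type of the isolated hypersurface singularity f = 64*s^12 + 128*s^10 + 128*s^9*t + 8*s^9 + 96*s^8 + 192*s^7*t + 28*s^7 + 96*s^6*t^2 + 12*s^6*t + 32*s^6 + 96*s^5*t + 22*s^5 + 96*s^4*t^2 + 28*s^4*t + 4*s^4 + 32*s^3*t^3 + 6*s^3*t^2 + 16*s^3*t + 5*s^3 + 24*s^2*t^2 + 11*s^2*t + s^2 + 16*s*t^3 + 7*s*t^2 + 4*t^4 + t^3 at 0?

A2

The Hessian of f at 0 is [[2, 0], [0, 0]] with rank 1, so corank 1. A Groebner basis of the Jacobian ideal J(f) in C{s,t} is {t^2, s}; counting standard monomials gives mu = 2. Corank 1: A-series; mu = 2 gives A_2.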